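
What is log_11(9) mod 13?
8

Baby-step giant-step with step n = ⌈√13⌉ = 4.
Baby steps 11^j mod 13 (j:value) for j=0..3: 0:1, 1:11, 2:4, 3:5.
Giant-step multiplier: 11^(-4) ≡ 11^(12-4) = 11^8 ≡ 9 (mod 13).
Giant steps γ_i = 9·9^i mod 13: γ_0=9, γ_1=3, γ_2=1 (in table at j=0).
x = i·n + j = 2·4 + 0 = 8.
Check: 11^8 ≡ 9 (mod 13).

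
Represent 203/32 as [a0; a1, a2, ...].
[6; 2, 1, 10]

Euclidean algorithm steps:
203 = 6 × 32 + 11
32 = 2 × 11 + 10
11 = 1 × 10 + 1
10 = 10 × 1 + 0
Continued fraction: [6; 2, 1, 10]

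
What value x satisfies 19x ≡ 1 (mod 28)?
3

gcd(19, 28) = 1, so the inverse exists.
Extended Euclidean algorithm on (28, 19):
28 = 1 × 19 + 9  ⟹  9 = (1)·28 + (-1)·19
19 = 2 × 9 + 1  ⟹  1 = (-2)·28 + (3)·19
So (3)·19 ≡ 1 (mod 28), i.e. 19^(-1) ≡ 3 (mod 28).
Check: 19 × 3 = 57 ≡ 1 (mod 28)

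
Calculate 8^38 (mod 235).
24

Repeated squaring. Binary of 38 = 100110.
8^1 ≡ 8 (mod 235); 8^2 ≡ 64 (mod 235); 8^4 ≡ 101 (mod 235); 8^8 ≡ 96 (mod 235); 8^16 ≡ 51 (mod 235); 8^32 ≡ 16 (mod 235)
8^38 = 8^2 × 8^4 × 8^32 ≡ 24 (mod 235)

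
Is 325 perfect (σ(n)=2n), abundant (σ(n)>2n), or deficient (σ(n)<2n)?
deficient

Proper divisors of 325: sum = 1 + 5 + 13 + 25 + 65 = 109
Since 109 < 325, 325 is deficient.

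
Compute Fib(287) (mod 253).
24

Matrix identity: Q^n = [[F_(n+1), F_n], [F_n, F_(n-1)]] with Q = [[1,1],[1,0]].
n = 287 = 100011111₂. Square-and-multiply, entries mod 253:
Q^1 = [[1,1],[1,0]]
Q^2 = (Q^1)² = [[2,1],[1,1]]
Q^4 = (Q^2)² = [[5,3],[3,2]]
Q^8 = (Q^4)² = [[34,21],[21,13]]
Q^17 = (Q^8)²·Q = [[54,79],[79,228]]
Q^35 = (Q^17)²·Q = [[63,49],[49,14]]
Q^71 = (Q^35)²·Q = [[23,45],[45,231]]
Q^143 = (Q^71)²·Q = [[69,24],[24,45]]
Q^287 = (Q^143)²·Q = [[230,24],[24,206]]
F_287 mod 253 = Q^287[0][1] = 24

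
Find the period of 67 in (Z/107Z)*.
106

107 is prime, so ord(67) divides φ(107) = 106.
Divisors of 106: 1, 2, 53, 106.
Repeated squaring: 67^1 ≡ 67, 67^2 ≡ 102, 67^4 ≡ 25, 67^8 ≡ 90, 67^16 ≡ 75, 67^32 ≡ 61, 67^64 ≡ 83 (mod 107).
Test 67^d mod 107 for each divisor d in increasing order:
67^1 ≡ 67
67^2 ≡ 102
67^53 = 67^32·67^16·67^4·67^1 ≡ 106
67^106 = 67^64·67^32·67^8·67^2 ≡ 1  ← first divisor giving 1
The order is 106.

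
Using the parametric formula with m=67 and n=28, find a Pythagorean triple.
(3705, 3752, 5273)

Euclid's formula: a = m² - n², b = 2mn, c = m² + n²
m = 67, n = 28
a = 67² - 28² = 4489 - 784 = 3705
b = 2 × 67 × 28 = 3752
c = 67² + 28² = 4489 + 784 = 5273
Verification: 3705² + 3752² = 13727025 + 14077504 = 27804529 = 5273² ✓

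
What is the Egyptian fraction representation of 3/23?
1/8 + 1/184

Greedy algorithm:
3/23: ceiling(23/3) = 8, use 1/8
1/184: ceiling(184/1) = 184, use 1/184
Result: 3/23 = 1/8 + 1/184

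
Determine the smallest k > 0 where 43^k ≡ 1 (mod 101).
50

101 is prime, so ord(43) divides φ(101) = 100.
Divisors of 100: 1, 2, 4, 5, 10, 20, 25, 50, 100.
Repeated squaring: 43^1 ≡ 43, 43^2 ≡ 31, 43^4 ≡ 52, 43^8 ≡ 78, 43^16 ≡ 24, 43^32 ≡ 71, 43^64 ≡ 92 (mod 101).
Test 43^d mod 101 for each divisor d in increasing order:
43^1 ≡ 43
43^2 ≡ 31
43^4 ≡ 52
43^5 = 43^4·43^1 ≡ 14
43^10 = 43^8·43^2 ≡ 95
43^20 = 43^16·43^4 ≡ 36
43^25 = 43^16·43^8·43^1 ≡ 100
43^50 = 43^32·43^16·43^2 ≡ 1  ← first divisor giving 1
The order is 50.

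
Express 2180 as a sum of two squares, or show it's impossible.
8² + 46² (a=8, b=46)

Factorization: 2180 = 2^2 × 5 × 109
By Fermat: n is sum of two squares iff every prime p ≡ 3 (mod 4) appears to even power.
All primes ≡ 3 (mod 4) appear to even power.
Search a = 0, 1, 2, … for 2180 - a² a perfect square: first hit at a = 8: 2180 - 64 = 2116 = 46².
2180 = 8² + 46² = 64 + 2116 ✓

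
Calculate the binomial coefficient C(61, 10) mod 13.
0

Using Lucas' theorem:
Write n=61 and k=10 in base 13:
n in base 13: [4, 9]
k in base 13: [0, 10]
C(61,10) mod 13 = ∏ C(n_i, k_i) mod 13
Digit binomials (mod 13): C(4,0) = 1; C(9,10) = 0 (k_i > n_i)
Product: 1 × 0 = 0 ≡ 0 (mod 13)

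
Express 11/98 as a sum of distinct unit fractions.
1/9 + 1/882

Greedy algorithm:
11/98: ceiling(98/11) = 9, use 1/9
1/882: ceiling(882/1) = 882, use 1/882
Result: 11/98 = 1/9 + 1/882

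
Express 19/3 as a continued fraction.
[6; 3]

Euclidean algorithm steps:
19 = 6 × 3 + 1
3 = 3 × 1 + 0
Continued fraction: [6; 3]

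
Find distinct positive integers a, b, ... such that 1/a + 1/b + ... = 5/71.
1/15 + 1/267 + 1/94785

Greedy algorithm:
5/71: ceiling(71/5) = 15, use 1/15
4/1065: ceiling(1065/4) = 267, use 1/267
1/94785: ceiling(94785/1) = 94785, use 1/94785
Result: 5/71 = 1/15 + 1/267 + 1/94785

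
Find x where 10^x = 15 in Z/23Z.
13

Baby-step giant-step with step n = ⌈√23⌉ = 5.
Baby steps 10^j mod 23 (j:value) for j=0..4: 0:1, 1:10, 2:8, 3:11, 4:18.
Giant-step multiplier: 10^(-5) ≡ 10^(22-5) = 10^17 ≡ 17 (mod 23).
Giant steps γ_i = 15·17^i mod 23: γ_0=15, γ_1=2, γ_2=11 (in table at j=3).
x = i·n + j = 2·5 + 3 = 13.
Check: 10^13 ≡ 15 (mod 23).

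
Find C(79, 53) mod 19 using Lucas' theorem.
0

Using Lucas' theorem:
Write n=79 and k=53 in base 19:
n in base 19: [4, 3]
k in base 19: [2, 15]
C(79,53) mod 19 = ∏ C(n_i, k_i) mod 19
Digit binomials (mod 19): C(4,2) = 6; C(3,15) = 0 (k_i > n_i)
Product: 6 × 0 = 0 ≡ 0 (mod 19)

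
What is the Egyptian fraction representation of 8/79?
1/10 + 1/790

Greedy algorithm:
8/79: ceiling(79/8) = 10, use 1/10
1/790: ceiling(790/1) = 790, use 1/790
Result: 8/79 = 1/10 + 1/790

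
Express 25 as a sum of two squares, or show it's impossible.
0² + 5² (a=0, b=5)

Factorization: 25 = 5^2
By Fermat: n is sum of two squares iff every prime p ≡ 3 (mod 4) appears to even power.
All primes ≡ 3 (mod 4) appear to even power.
Search a = 0, 1, 2, … for 25 - a² a perfect square: first hit at a = 0: 25 - 0 = 25 = 5².
25 = 0² + 5² = 0 + 25 ✓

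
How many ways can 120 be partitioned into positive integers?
1844349560

p(n) counts ways to write n as a sum of positive integers (order ignored).
Euler's pentagonal recurrence: p(k) = p(k-1) + p(k-2) - p(k-5) - p(k-7) + p(k-12) + p(k-15) - ... (offsets j(3j∓1)/2, signs ++--, p(0)=1, p(<0)=0).
DP table for k = 0..119: p(0)=1, p(1)=1, p(2)=2, p(3)=3, p(4)=5, p(5)=7, p(6)=11, p(7)=15, p(8)=22, p(9)=30, p(10)=42, p(11)=56, p(12)=77, p(13)=101, p(14)=135, p(15)=176, p(16)=231, p(17)=297, p(18)=385, p(19)=490, p(20)=627, p(21)=792, p(22)=1002, p(23)=1255, p(24)=1575, p(25)=1958, p(26)=2436, p(27)=3010, p(28)=3718, p(29)=4565, p(30)=5604, p(31)=6842, p(32)=8349, p(33)=10143, p(34)=12310, p(35)=14883, p(36)=17977, p(37)=21637, p(38)=26015, p(39)=31185, p(40)=37338, p(41)=44583, p(42)=53174, p(43)=63261, p(44)=75175, p(45)=89134, p(46)=105558, p(47)=124754, p(48)=147273, p(49)=173525, p(50)=204226, p(51)=239943, p(52)=281589, p(53)=329931, p(54)=386155, p(55)=451276, p(56)=526823, p(57)=614154, p(58)=715220, p(59)=831820, p(60)=966467, p(61)=1121505, p(62)=1300156, p(63)=1505499, p(64)=1741630, p(65)=2012558, p(66)=2323520, p(67)=2679689, p(68)=3087735, p(69)=3554345, p(70)=4087968, p(71)=4697205, p(72)=5392783, p(73)=6185689, p(74)=7089500, p(75)=8118264, p(76)=9289091, p(77)=10619863, p(78)=12132164, p(79)=13848650, p(80)=15796476, p(81)=18004327, p(82)=20506255, p(83)=23338469, p(84)=26543660, p(85)=30167357, p(86)=34262962, p(87)=38887673, p(88)=44108109, p(89)=49995925, p(90)=56634173, p(91)=64112359, p(92)=72533807, p(93)=82010177, p(94)=92669720, p(95)=104651419, p(96)=118114304, p(97)=133230930, p(98)=150198136, p(99)=169229875, p(100)=190569292, p(101)=214481126, p(102)=241265379, p(103)=271248950, p(104)=304801365, p(105)=342325709, p(106)=384276336, p(107)=431149389, p(108)=483502844, p(109)=541946240, p(110)=607163746, p(111)=679903203, p(112)=761002156, p(113)=851376628, p(114)=952050665, p(115)=1064144451, p(116)=1188908248, p(117)=1327710076, p(118)=1482074143, p(119)=1653668665.
Final step: p(120) = p(119) + p(118) - p(115) - p(113) + p(108) + p(105) - p(98) - p(94) + p(85) + p(80) - p(69) - p(63) + p(50) + p(43) - p(28) - p(20) + p(3)
= 1653668665 + 1482074143 - 1064144451 - 851376628 + 483502844 + 342325709 - 150198136 - 92669720 + 30167357 + 15796476 - 3554345 - 1505499 + 204226 + 63261 - 3718 - 627 + 3
= 1844349560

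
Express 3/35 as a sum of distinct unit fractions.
1/12 + 1/420

Greedy algorithm:
3/35: ceiling(35/3) = 12, use 1/12
1/420: ceiling(420/1) = 420, use 1/420
Result: 3/35 = 1/12 + 1/420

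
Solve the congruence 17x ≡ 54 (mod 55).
x ≡ 42 (mod 55)

gcd(17, 55) = 1, which divides 54, so solutions exist.
Find 17^(-1) mod 55 by the extended Euclidean algorithm:
55 = 3 × 17 + 4  ⟹  4 = (1)·55 + (-3)·17
17 = 4 × 4 + 1  ⟹  1 = (-4)·55 + (13)·17
So (13)·17 ≡ 1 (mod 55), i.e. 17^(-1) ≡ 13 (mod 55).
x ≡ 13 × 54 = 702 ≡ 42 (mod 55).
Check: 17 × 42 = 714 ≡ 54 (mod 55).
Unique solution: x ≡ 42 (mod 55)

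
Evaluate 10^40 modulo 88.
56

Repeated squaring. Binary of 40 = 101000.
10^1 ≡ 10 (mod 88); 10^2 ≡ 12 (mod 88); 10^4 ≡ 56 (mod 88); 10^8 ≡ 56 (mod 88); 10^16 ≡ 56 (mod 88); 10^32 ≡ 56 (mod 88)
10^40 = 10^8 × 10^32 ≡ 56 (mod 88)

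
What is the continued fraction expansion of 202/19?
[10; 1, 1, 1, 2, 2]

Euclidean algorithm steps:
202 = 10 × 19 + 12
19 = 1 × 12 + 7
12 = 1 × 7 + 5
7 = 1 × 5 + 2
5 = 2 × 2 + 1
2 = 2 × 1 + 0
Continued fraction: [10; 1, 1, 1, 2, 2]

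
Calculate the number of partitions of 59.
831820

p(n) counts ways to write n as a sum of positive integers (order ignored).
Euler's pentagonal recurrence: p(k) = p(k-1) + p(k-2) - p(k-5) - p(k-7) + p(k-12) + p(k-15) - ... (offsets j(3j∓1)/2, signs ++--, p(0)=1, p(<0)=0).
DP table for k = 0..58: p(0)=1, p(1)=1, p(2)=2, p(3)=3, p(4)=5, p(5)=7, p(6)=11, p(7)=15, p(8)=22, p(9)=30, p(10)=42, p(11)=56, p(12)=77, p(13)=101, p(14)=135, p(15)=176, p(16)=231, p(17)=297, p(18)=385, p(19)=490, p(20)=627, p(21)=792, p(22)=1002, p(23)=1255, p(24)=1575, p(25)=1958, p(26)=2436, p(27)=3010, p(28)=3718, p(29)=4565, p(30)=5604, p(31)=6842, p(32)=8349, p(33)=10143, p(34)=12310, p(35)=14883, p(36)=17977, p(37)=21637, p(38)=26015, p(39)=31185, p(40)=37338, p(41)=44583, p(42)=53174, p(43)=63261, p(44)=75175, p(45)=89134, p(46)=105558, p(47)=124754, p(48)=147273, p(49)=173525, p(50)=204226, p(51)=239943, p(52)=281589, p(53)=329931, p(54)=386155, p(55)=451276, p(56)=526823, p(57)=614154, p(58)=715220.
Final step: p(59) = p(58) + p(57) - p(54) - p(52) + p(47) + p(44) - p(37) - p(33) + p(24) + p(19) - p(8) - p(2)
= 715220 + 614154 - 386155 - 281589 + 124754 + 75175 - 21637 - 10143 + 1575 + 490 - 22 - 2
= 831820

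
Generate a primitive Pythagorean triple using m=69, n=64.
(665, 8832, 8857)

Euclid's formula: a = m² - n², b = 2mn, c = m² + n²
m = 69, n = 64
a = 69² - 64² = 4761 - 4096 = 665
b = 2 × 69 × 64 = 8832
c = 69² + 64² = 4761 + 4096 = 8857
Verification: 665² + 8832² = 442225 + 78004224 = 78446449 = 8857² ✓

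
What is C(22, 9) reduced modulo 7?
0

Using Lucas' theorem:
Write n=22 and k=9 in base 7:
n in base 7: [3, 1]
k in base 7: [1, 2]
C(22,9) mod 7 = ∏ C(n_i, k_i) mod 7
Digit binomials (mod 7): C(3,1) = 3; C(1,2) = 0 (k_i > n_i)
Product: 3 × 0 = 0 ≡ 0 (mod 7)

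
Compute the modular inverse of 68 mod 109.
101

gcd(68, 109) = 1, so the inverse exists.
Extended Euclidean algorithm on (109, 68):
109 = 1 × 68 + 41  ⟹  41 = (1)·109 + (-1)·68
68 = 1 × 41 + 27  ⟹  27 = (-1)·109 + (2)·68
41 = 1 × 27 + 14  ⟹  14 = (2)·109 + (-3)·68
27 = 1 × 14 + 13  ⟹  13 = (-3)·109 + (5)·68
14 = 1 × 13 + 1  ⟹  1 = (5)·109 + (-8)·68
So (-8)·68 ≡ 1 (mod 109), i.e. 68^(-1) ≡ -8 ≡ 101 (mod 109).
Check: 68 × 101 = 6868 ≡ 1 (mod 109)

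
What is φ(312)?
96

312 = 2^3 × 3 × 13
φ(n) = n × ∏(1 - 1/p) for each prime p dividing n
φ(312) = 312 × (1 - 1/2) × (1 - 1/3) × (1 - 1/13) = 96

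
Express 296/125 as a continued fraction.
[2; 2, 1, 2, 1, 1, 6]

Euclidean algorithm steps:
296 = 2 × 125 + 46
125 = 2 × 46 + 33
46 = 1 × 33 + 13
33 = 2 × 13 + 7
13 = 1 × 7 + 6
7 = 1 × 6 + 1
6 = 6 × 1 + 0
Continued fraction: [2; 2, 1, 2, 1, 1, 6]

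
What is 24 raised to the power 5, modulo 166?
102

Repeated squaring. Binary of 5 = 101.
24^1 ≡ 24 (mod 166); 24^2 ≡ 78 (mod 166); 24^4 ≡ 108 (mod 166)
24^5 = 24^1 × 24^4 ≡ 102 (mod 166)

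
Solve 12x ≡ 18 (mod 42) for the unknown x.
x ≡ 5 (mod 7)

gcd(12, 42) = 6, which divides 18, so solutions exist.
Divide through by 6: 2x ≡ 3 (mod 7).
Find 2^(-1) mod 7 by the extended Euclidean algorithm:
7 = 3 × 2 + 1  ⟹  1 = (1)·7 + (-3)·2
So (-3)·2 ≡ 1 (mod 7), i.e. 2^(-1) ≡ -3 ≡ 4 (mod 7).
x ≡ 4 × 3 = 12 ≡ 5 (mod 7).
Check: 12 × 5 = 60 ≡ 18 (mod 42).
x ≡ 5 (mod 7), giving 6 solutions mod 42.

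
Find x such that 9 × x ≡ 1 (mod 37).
33

gcd(9, 37) = 1, so the inverse exists.
Extended Euclidean algorithm on (37, 9):
37 = 4 × 9 + 1  ⟹  1 = (1)·37 + (-4)·9
So (-4)·9 ≡ 1 (mod 37), i.e. 9^(-1) ≡ -4 ≡ 33 (mod 37).
Check: 9 × 33 = 297 ≡ 1 (mod 37)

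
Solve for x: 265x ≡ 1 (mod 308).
265

gcd(265, 308) = 1, so the inverse exists.
Extended Euclidean algorithm on (308, 265):
308 = 1 × 265 + 43  ⟹  43 = (1)·308 + (-1)·265
265 = 6 × 43 + 7  ⟹  7 = (-6)·308 + (7)·265
43 = 6 × 7 + 1  ⟹  1 = (37)·308 + (-43)·265
So (-43)·265 ≡ 1 (mod 308), i.e. 265^(-1) ≡ -43 ≡ 265 (mod 308).
Check: 265 × 265 = 70225 ≡ 1 (mod 308)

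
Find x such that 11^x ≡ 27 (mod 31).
21

Baby-step giant-step with step n = ⌈√31⌉ = 6.
Baby steps 11^j mod 31 (j:value) for j=0..5: 0:1, 1:11, 2:28, 3:29, 4:9, 5:6.
Giant-step multiplier: 11^(-6) ≡ 11^(30-6) = 11^24 ≡ 8 (mod 31).
Giant steps γ_i = 27·8^i mod 31: γ_0=27, γ_1=30, γ_2=23, γ_3=29 (in table at j=3).
x = i·n + j = 3·6 + 3 = 21.
Check: 11^21 ≡ 27 (mod 31).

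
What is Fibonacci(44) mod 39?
12

Matrix identity: Q^n = [[F_(n+1), F_n], [F_n, F_(n-1)]] with Q = [[1,1],[1,0]].
n = 44 = 101100₂. Square-and-multiply, entries mod 39:
Q^1 = [[1,1],[1,0]]
Q^2 = (Q^1)² = [[2,1],[1,1]]
Q^5 = (Q^2)²·Q = [[8,5],[5,3]]
Q^11 = (Q^5)²·Q = [[27,11],[11,16]]
Q^22 = (Q^11)² = [[31,5],[5,26]]
Q^44 = (Q^22)² = [[11,12],[12,38]]
F_44 mod 39 = Q^44[0][1] = 12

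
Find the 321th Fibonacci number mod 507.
142

Matrix identity: Q^n = [[F_(n+1), F_n], [F_n, F_(n-1)]] with Q = [[1,1],[1,0]].
n = 321 = 101000001₂. Square-and-multiply, entries mod 507:
Q^1 = [[1,1],[1,0]]
Q^2 = (Q^1)² = [[2,1],[1,1]]
Q^5 = (Q^2)²·Q = [[8,5],[5,3]]
Q^10 = (Q^5)² = [[89,55],[55,34]]
Q^20 = (Q^10)² = [[299,174],[174,125]]
Q^40 = (Q^20)² = [[25,261],[261,271]]
Q^80 = (Q^40)² = [[301,192],[192,109]]
Q^160 = (Q^80)² = [[208,135],[135,73]]
Q^321 = (Q^160)²·Q = [[52,142],[142,417]]
F_321 mod 507 = Q^321[0][1] = 142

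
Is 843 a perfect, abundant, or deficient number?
deficient

Proper divisors of 843: sum = 1 + 3 + 281 = 285
Since 285 < 843, 843 is deficient.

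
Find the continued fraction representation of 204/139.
[1; 2, 7, 4, 2]

Euclidean algorithm steps:
204 = 1 × 139 + 65
139 = 2 × 65 + 9
65 = 7 × 9 + 2
9 = 4 × 2 + 1
2 = 2 × 1 + 0
Continued fraction: [1; 2, 7, 4, 2]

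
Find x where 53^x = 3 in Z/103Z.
33

Baby-step giant-step with step n = ⌈√103⌉ = 11.
Baby steps 53^j mod 103 (j:value) for j=0..10: 0:1, 1:53, 2:28, 3:42, 4:63, 5:43, 6:13, 7:71, 8:55, 9:31, 10:98.
Giant-step multiplier: 53^(-11) ≡ 53^(102-11) = 53^91 ≡ 96 (mod 103).
Giant steps γ_i = 3·96^i mod 103: γ_0=3, γ_1=82, γ_2=44, γ_3=1 (in table at j=0).
x = i·n + j = 3·11 + 0 = 33.
Check: 53^33 ≡ 3 (mod 103).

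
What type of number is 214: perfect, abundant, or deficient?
deficient

Proper divisors of 214: sum = 1 + 2 + 107 = 110
Since 110 < 214, 214 is deficient.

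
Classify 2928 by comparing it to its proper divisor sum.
abundant

Proper divisors of 2928: sum = 1 + 2 + 3 + 4 + 6 + 8 + 12 + 16 + ... + 488 + 732 + 976 + 1464 (19 divisors) = 4760
Since 4760 > 2928, 2928 is abundant.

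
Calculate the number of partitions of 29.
4565

p(n) counts ways to write n as a sum of positive integers (order ignored).
Euler's pentagonal recurrence: p(k) = p(k-1) + p(k-2) - p(k-5) - p(k-7) + p(k-12) + p(k-15) - ... (offsets j(3j∓1)/2, signs ++--, p(0)=1, p(<0)=0).
DP table for k = 0..28: p(0)=1, p(1)=1, p(2)=2, p(3)=3, p(4)=5, p(5)=7, p(6)=11, p(7)=15, p(8)=22, p(9)=30, p(10)=42, p(11)=56, p(12)=77, p(13)=101, p(14)=135, p(15)=176, p(16)=231, p(17)=297, p(18)=385, p(19)=490, p(20)=627, p(21)=792, p(22)=1002, p(23)=1255, p(24)=1575, p(25)=1958, p(26)=2436, p(27)=3010, p(28)=3718.
Final step: p(29) = p(28) + p(27) - p(24) - p(22) + p(17) + p(14) - p(7) - p(3)
= 3718 + 3010 - 1575 - 1002 + 297 + 135 - 15 - 3
= 4565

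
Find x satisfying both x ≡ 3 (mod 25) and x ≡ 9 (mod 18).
153

Using Chinese Remainder Theorem:
M = 25 × 18 = 450
M1 = 18, M2 = 25
y1 = 18^(-1) mod 25 = 7
y2 = 25^(-1) mod 18 = 13
x = (3×18×7 + 9×25×13) mod 450 = 153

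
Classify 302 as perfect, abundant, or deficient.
deficient

Proper divisors of 302: sum = 1 + 2 + 151 = 154
Since 154 < 302, 302 is deficient.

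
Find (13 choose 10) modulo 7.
6

Using Lucas' theorem:
Write n=13 and k=10 in base 7:
n in base 7: [1, 6]
k in base 7: [1, 3]
C(13,10) mod 7 = ∏ C(n_i, k_i) mod 7
Digit binomials (mod 7): C(1,1) = 1; C(6,3) = 20 ≡ 6
Product: 1 × 6 = 6 ≡ 6 (mod 7)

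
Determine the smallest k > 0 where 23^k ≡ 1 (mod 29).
7

29 is prime, so ord(23) divides φ(29) = 28.
Divisors of 28: 1, 2, 4, 7, 14, 28.
Repeated squaring: 23^1 ≡ 23, 23^2 ≡ 7, 23^4 ≡ 20, 23^8 ≡ 23, 23^16 ≡ 7 (mod 29).
Test 23^d mod 29 for each divisor d in increasing order:
23^1 ≡ 23
23^2 ≡ 7
23^4 ≡ 20
23^7 = 23^4·23^2·23^1 ≡ 1  ← first divisor giving 1
The order is 7.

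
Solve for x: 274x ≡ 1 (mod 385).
274

gcd(274, 385) = 1, so the inverse exists.
Extended Euclidean algorithm on (385, 274):
385 = 1 × 274 + 111  ⟹  111 = (1)·385 + (-1)·274
274 = 2 × 111 + 52  ⟹  52 = (-2)·385 + (3)·274
111 = 2 × 52 + 7  ⟹  7 = (5)·385 + (-7)·274
52 = 7 × 7 + 3  ⟹  3 = (-37)·385 + (52)·274
7 = 2 × 3 + 1  ⟹  1 = (79)·385 + (-111)·274
So (-111)·274 ≡ 1 (mod 385), i.e. 274^(-1) ≡ -111 ≡ 274 (mod 385).
Check: 274 × 274 = 75076 ≡ 1 (mod 385)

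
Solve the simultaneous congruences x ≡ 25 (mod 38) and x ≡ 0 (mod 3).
63

Using Chinese Remainder Theorem:
M = 38 × 3 = 114
M1 = 3, M2 = 38
y1 = 3^(-1) mod 38 = 13
y2 = 38^(-1) mod 3 = 2
x = (25×3×13 + 0×38×2) mod 114 = 63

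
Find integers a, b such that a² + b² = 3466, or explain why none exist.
21² + 55² (a=21, b=55)

Factorization: 3466 = 2 × 1733
By Fermat: n is sum of two squares iff every prime p ≡ 3 (mod 4) appears to even power.
All primes ≡ 3 (mod 4) appear to even power.
Search a = 0, 1, 2, … for 3466 - a² a perfect square: first hit at a = 21: 3466 - 441 = 3025 = 55².
3466 = 21² + 55² = 441 + 3025 ✓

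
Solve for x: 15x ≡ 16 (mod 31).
x ≡ 30 (mod 31)

gcd(15, 31) = 1, which divides 16, so solutions exist.
Find 15^(-1) mod 31 by the extended Euclidean algorithm:
31 = 2 × 15 + 1  ⟹  1 = (1)·31 + (-2)·15
So (-2)·15 ≡ 1 (mod 31), i.e. 15^(-1) ≡ -2 ≡ 29 (mod 31).
x ≡ 29 × 16 = 464 ≡ 30 (mod 31).
Check: 15 × 30 = 450 ≡ 16 (mod 31).
Unique solution: x ≡ 30 (mod 31)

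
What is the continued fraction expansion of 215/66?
[3; 3, 1, 7, 2]

Euclidean algorithm steps:
215 = 3 × 66 + 17
66 = 3 × 17 + 15
17 = 1 × 15 + 2
15 = 7 × 2 + 1
2 = 2 × 1 + 0
Continued fraction: [3; 3, 1, 7, 2]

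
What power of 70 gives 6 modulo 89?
47

Baby-step giant-step with step n = ⌈√89⌉ = 10.
Baby steps 70^j mod 89 (j:value) for j=0..9: 0:1, 1:70, 2:5, 3:83, 4:25, 5:59, 6:36, 7:28, 8:2, 9:51.
Giant-step multiplier: 70^(-10) ≡ 70^(88-10) = 70^78 ≡ 9 (mod 89).
Giant steps γ_i = 6·9^i mod 89: γ_0=6, γ_1=54, γ_2=41, γ_3=13, γ_4=28 (in table at j=7).
x = i·n + j = 4·10 + 7 = 47.
Check: 70^47 ≡ 6 (mod 89).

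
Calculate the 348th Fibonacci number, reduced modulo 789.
786

Matrix identity: Q^n = [[F_(n+1), F_n], [F_n, F_(n-1)]] with Q = [[1,1],[1,0]].
n = 348 = 101011100₂. Square-and-multiply, entries mod 789:
Q^1 = [[1,1],[1,0]]
Q^2 = (Q^1)² = [[2,1],[1,1]]
Q^5 = (Q^2)²·Q = [[8,5],[5,3]]
Q^10 = (Q^5)² = [[89,55],[55,34]]
Q^21 = (Q^10)²·Q = [[353,689],[689,453]]
Q^43 = (Q^21)²·Q = [[357,479],[479,667]]
Q^87 = (Q^43)²·Q = [[0,262],[262,527]]
Q^174 = (Q^87)² = [[1,788],[788,2]]
Q^348 = (Q^174)² = [[2,786],[786,5]]
F_348 mod 789 = Q^348[0][1] = 786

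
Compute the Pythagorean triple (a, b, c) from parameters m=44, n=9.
(1855, 792, 2017)

Euclid's formula: a = m² - n², b = 2mn, c = m² + n²
m = 44, n = 9
a = 44² - 9² = 1936 - 81 = 1855
b = 2 × 44 × 9 = 792
c = 44² + 9² = 1936 + 81 = 2017
Verification: 1855² + 792² = 3441025 + 627264 = 4068289 = 2017² ✓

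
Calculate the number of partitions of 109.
541946240

p(n) counts ways to write n as a sum of positive integers (order ignored).
Euler's pentagonal recurrence: p(k) = p(k-1) + p(k-2) - p(k-5) - p(k-7) + p(k-12) + p(k-15) - ... (offsets j(3j∓1)/2, signs ++--, p(0)=1, p(<0)=0).
DP table for k = 0..108: p(0)=1, p(1)=1, p(2)=2, p(3)=3, p(4)=5, p(5)=7, p(6)=11, p(7)=15, p(8)=22, p(9)=30, p(10)=42, p(11)=56, p(12)=77, p(13)=101, p(14)=135, p(15)=176, p(16)=231, p(17)=297, p(18)=385, p(19)=490, p(20)=627, p(21)=792, p(22)=1002, p(23)=1255, p(24)=1575, p(25)=1958, p(26)=2436, p(27)=3010, p(28)=3718, p(29)=4565, p(30)=5604, p(31)=6842, p(32)=8349, p(33)=10143, p(34)=12310, p(35)=14883, p(36)=17977, p(37)=21637, p(38)=26015, p(39)=31185, p(40)=37338, p(41)=44583, p(42)=53174, p(43)=63261, p(44)=75175, p(45)=89134, p(46)=105558, p(47)=124754, p(48)=147273, p(49)=173525, p(50)=204226, p(51)=239943, p(52)=281589, p(53)=329931, p(54)=386155, p(55)=451276, p(56)=526823, p(57)=614154, p(58)=715220, p(59)=831820, p(60)=966467, p(61)=1121505, p(62)=1300156, p(63)=1505499, p(64)=1741630, p(65)=2012558, p(66)=2323520, p(67)=2679689, p(68)=3087735, p(69)=3554345, p(70)=4087968, p(71)=4697205, p(72)=5392783, p(73)=6185689, p(74)=7089500, p(75)=8118264, p(76)=9289091, p(77)=10619863, p(78)=12132164, p(79)=13848650, p(80)=15796476, p(81)=18004327, p(82)=20506255, p(83)=23338469, p(84)=26543660, p(85)=30167357, p(86)=34262962, p(87)=38887673, p(88)=44108109, p(89)=49995925, p(90)=56634173, p(91)=64112359, p(92)=72533807, p(93)=82010177, p(94)=92669720, p(95)=104651419, p(96)=118114304, p(97)=133230930, p(98)=150198136, p(99)=169229875, p(100)=190569292, p(101)=214481126, p(102)=241265379, p(103)=271248950, p(104)=304801365, p(105)=342325709, p(106)=384276336, p(107)=431149389, p(108)=483502844.
Final step: p(109) = p(108) + p(107) - p(104) - p(102) + p(97) + p(94) - p(87) - p(83) + p(74) + p(69) - p(58) - p(52) + p(39) + p(32) - p(17) - p(9)
= 483502844 + 431149389 - 304801365 - 241265379 + 133230930 + 92669720 - 38887673 - 23338469 + 7089500 + 3554345 - 715220 - 281589 + 31185 + 8349 - 297 - 30
= 541946240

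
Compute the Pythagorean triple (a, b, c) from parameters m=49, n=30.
(1501, 2940, 3301)

Euclid's formula: a = m² - n², b = 2mn, c = m² + n²
m = 49, n = 30
a = 49² - 30² = 2401 - 900 = 1501
b = 2 × 49 × 30 = 2940
c = 49² + 30² = 2401 + 900 = 3301
Verification: 1501² + 2940² = 2253001 + 8643600 = 10896601 = 3301² ✓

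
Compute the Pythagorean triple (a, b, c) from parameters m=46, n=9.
(2035, 828, 2197)

Euclid's formula: a = m² - n², b = 2mn, c = m² + n²
m = 46, n = 9
a = 46² - 9² = 2116 - 81 = 2035
b = 2 × 46 × 9 = 828
c = 46² + 9² = 2116 + 81 = 2197
Verification: 2035² + 828² = 4141225 + 685584 = 4826809 = 2197² ✓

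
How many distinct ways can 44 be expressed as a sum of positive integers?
75175

p(n) counts ways to write n as a sum of positive integers (order ignored).
Euler's pentagonal recurrence: p(k) = p(k-1) + p(k-2) - p(k-5) - p(k-7) + p(k-12) + p(k-15) - ... (offsets j(3j∓1)/2, signs ++--, p(0)=1, p(<0)=0).
DP table for k = 0..43: p(0)=1, p(1)=1, p(2)=2, p(3)=3, p(4)=5, p(5)=7, p(6)=11, p(7)=15, p(8)=22, p(9)=30, p(10)=42, p(11)=56, p(12)=77, p(13)=101, p(14)=135, p(15)=176, p(16)=231, p(17)=297, p(18)=385, p(19)=490, p(20)=627, p(21)=792, p(22)=1002, p(23)=1255, p(24)=1575, p(25)=1958, p(26)=2436, p(27)=3010, p(28)=3718, p(29)=4565, p(30)=5604, p(31)=6842, p(32)=8349, p(33)=10143, p(34)=12310, p(35)=14883, p(36)=17977, p(37)=21637, p(38)=26015, p(39)=31185, p(40)=37338, p(41)=44583, p(42)=53174, p(43)=63261.
Final step: p(44) = p(43) + p(42) - p(39) - p(37) + p(32) + p(29) - p(22) - p(18) + p(9) + p(4)
= 63261 + 53174 - 31185 - 21637 + 8349 + 4565 - 1002 - 385 + 30 + 5
= 75175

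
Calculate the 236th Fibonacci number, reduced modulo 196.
193

Matrix identity: Q^n = [[F_(n+1), F_n], [F_n, F_(n-1)]] with Q = [[1,1],[1,0]].
n = 236 = 11101100₂. Square-and-multiply, entries mod 196:
Q^1 = [[1,1],[1,0]]
Q^3 = (Q^1)²·Q = [[3,2],[2,1]]
Q^7 = (Q^3)²·Q = [[21,13],[13,8]]
Q^14 = (Q^7)² = [[22,181],[181,37]]
Q^29 = (Q^14)²·Q = [[20,121],[121,95]]
Q^59 = (Q^29)²·Q = [[144,145],[145,195]]
Q^118 = (Q^59)² = [[13,155],[155,54]]
Q^236 = (Q^118)² = [[86,193],[193,89]]
F_236 mod 196 = Q^236[0][1] = 193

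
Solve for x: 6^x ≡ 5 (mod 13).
9

Baby-step giant-step with step n = ⌈√13⌉ = 4.
Baby steps 6^j mod 13 (j:value) for j=0..3: 0:1, 1:6, 2:10, 3:8.
Giant-step multiplier: 6^(-4) ≡ 6^(12-4) = 6^8 ≡ 3 (mod 13).
Giant steps γ_i = 5·3^i mod 13: γ_0=5, γ_1=2, γ_2=6 (in table at j=1).
x = i·n + j = 2·4 + 1 = 9.
Check: 6^9 ≡ 5 (mod 13).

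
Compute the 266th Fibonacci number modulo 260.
13

Matrix identity: Q^n = [[F_(n+1), F_n], [F_n, F_(n-1)]] with Q = [[1,1],[1,0]].
n = 266 = 100001010₂. Square-and-multiply, entries mod 260:
Q^1 = [[1,1],[1,0]]
Q^2 = (Q^1)² = [[2,1],[1,1]]
Q^4 = (Q^2)² = [[5,3],[3,2]]
Q^8 = (Q^4)² = [[34,21],[21,13]]
Q^16 = (Q^8)² = [[37,207],[207,90]]
Q^33 = (Q^16)²·Q = [[47,18],[18,29]]
Q^66 = (Q^33)² = [[193,68],[68,125]]
Q^133 = (Q^66)²·Q = [[57,13],[13,44]]
Q^266 = (Q^133)² = [[38,13],[13,25]]
F_266 mod 260 = Q^266[0][1] = 13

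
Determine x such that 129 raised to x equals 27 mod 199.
69

Baby-step giant-step with step n = ⌈√199⌉ = 15.
Baby steps 129^j mod 199 (j:value) for j=0..14: 0:1, 1:129, 2:124, 3:76, 4:53, 5:71, 6:5, 7:48, 8:23, 9:181, 10:66, 11:156, 12:25, 13:41, 14:115.
Giant-step multiplier: 129^(-15) ≡ 129^(198-15) = 129^183 ≡ 42 (mod 199).
Giant steps γ_i = 27·42^i mod 199: γ_0=27, γ_1=139, γ_2=67, γ_3=28, γ_4=181 (in table at j=9).
x = i·n + j = 4·15 + 9 = 69.
Check: 129^69 ≡ 27 (mod 199).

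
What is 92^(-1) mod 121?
25

gcd(92, 121) = 1, so the inverse exists.
Extended Euclidean algorithm on (121, 92):
121 = 1 × 92 + 29  ⟹  29 = (1)·121 + (-1)·92
92 = 3 × 29 + 5  ⟹  5 = (-3)·121 + (4)·92
29 = 5 × 5 + 4  ⟹  4 = (16)·121 + (-21)·92
5 = 1 × 4 + 1  ⟹  1 = (-19)·121 + (25)·92
So (25)·92 ≡ 1 (mod 121), i.e. 92^(-1) ≡ 25 (mod 121).
Check: 92 × 25 = 2300 ≡ 1 (mod 121)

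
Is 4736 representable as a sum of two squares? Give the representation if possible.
40² + 56² (a=40, b=56)

Factorization: 4736 = 2^7 × 37
By Fermat: n is sum of two squares iff every prime p ≡ 3 (mod 4) appears to even power.
All primes ≡ 3 (mod 4) appear to even power.
Search a = 0, 1, 2, … for 4736 - a² a perfect square: first hit at a = 40: 4736 - 1600 = 3136 = 56².
4736 = 40² + 56² = 1600 + 3136 ✓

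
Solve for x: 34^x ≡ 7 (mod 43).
7

Baby-step giant-step with step n = ⌈√43⌉ = 7.
Baby steps 34^j mod 43 (j:value) for j=0..6: 0:1, 1:34, 2:38, 3:2, 4:25, 5:33, 6:4.
Giant-step multiplier: 34^(-7) ≡ 34^(42-7) = 34^35 ≡ 37 (mod 43).
Giant steps γ_i = 7·37^i mod 43: γ_0=7, γ_1=1 (in table at j=0).
x = i·n + j = 1·7 + 0 = 7.
Check: 34^7 ≡ 7 (mod 43).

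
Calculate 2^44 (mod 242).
148

Repeated squaring. Binary of 44 = 101100.
2^1 ≡ 2 (mod 242); 2^2 ≡ 4 (mod 242); 2^4 ≡ 16 (mod 242); 2^8 ≡ 14 (mod 242); 2^16 ≡ 196 (mod 242); 2^32 ≡ 180 (mod 242)
2^44 = 2^4 × 2^8 × 2^32 ≡ 148 (mod 242)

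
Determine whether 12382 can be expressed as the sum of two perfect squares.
Not possible

Factorization: 12382 = 2 × 41 × 151
By Fermat: n is sum of two squares iff every prime p ≡ 3 (mod 4) appears to even power.
Prime(s) ≡ 3 (mod 4) with odd exponent: [(151, 1)]
Therefore 12382 cannot be expressed as a² + b².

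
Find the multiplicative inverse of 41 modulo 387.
236

gcd(41, 387) = 1, so the inverse exists.
Extended Euclidean algorithm on (387, 41):
387 = 9 × 41 + 18  ⟹  18 = (1)·387 + (-9)·41
41 = 2 × 18 + 5  ⟹  5 = (-2)·387 + (19)·41
18 = 3 × 5 + 3  ⟹  3 = (7)·387 + (-66)·41
5 = 1 × 3 + 2  ⟹  2 = (-9)·387 + (85)·41
3 = 1 × 2 + 1  ⟹  1 = (16)·387 + (-151)·41
So (-151)·41 ≡ 1 (mod 387), i.e. 41^(-1) ≡ -151 ≡ 236 (mod 387).
Check: 41 × 236 = 9676 ≡ 1 (mod 387)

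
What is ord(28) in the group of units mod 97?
32

97 is prime, so ord(28) divides φ(97) = 96.
Divisors of 96: 1, 2, 3, 4, 6, 8, 12, 16, 24, 32, 48, 96.
Repeated squaring: 28^1 ≡ 28, 28^2 ≡ 8, 28^4 ≡ 64, 28^8 ≡ 22, 28^16 ≡ 96, 28^32 ≡ 1, 28^64 ≡ 1 (mod 97).
Test 28^d mod 97 for each divisor d in increasing order:
28^1 ≡ 28
28^2 ≡ 8
28^3 = 28^2·28^1 ≡ 30
28^4 ≡ 64
28^6 = 28^4·28^2 ≡ 27
28^8 ≡ 22
28^12 = 28^8·28^4 ≡ 50
28^16 ≡ 96
28^24 = 28^16·28^8 ≡ 75
28^32 ≡ 1  ← first divisor giving 1
The order is 32.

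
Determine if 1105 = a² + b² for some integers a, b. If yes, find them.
4² + 33² (a=4, b=33)

Factorization: 1105 = 5 × 13 × 17
By Fermat: n is sum of two squares iff every prime p ≡ 3 (mod 4) appears to even power.
All primes ≡ 3 (mod 4) appear to even power.
Search a = 0, 1, 2, … for 1105 - a² a perfect square: first hit at a = 4: 1105 - 16 = 1089 = 33².
1105 = 4² + 33² = 16 + 1089 ✓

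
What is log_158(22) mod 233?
107

Baby-step giant-step with step n = ⌈√233⌉ = 16.
Baby steps 158^j mod 233 (j:value) for j=0..15: 0:1, 1:158, 2:33, 3:88, 4:157, 5:108, 6:55, 7:69, 8:184, 9:180, 10:14, 11:115, 12:229, 13:67, 14:101, 15:114.
Giant-step multiplier: 158^(-16) ≡ 158^(232-16) = 158^216 ≡ 128 (mod 233).
Giant steps γ_i = 22·128^i mod 233: γ_0=22, γ_1=20, γ_2=230, γ_3=82, γ_4=11, γ_5=10, γ_6=115 (in table at j=11).
x = i·n + j = 6·16 + 11 = 107.
Check: 158^107 ≡ 22 (mod 233).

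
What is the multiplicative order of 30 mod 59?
58

59 is prime, so ord(30) divides φ(59) = 58.
Divisors of 58: 1, 2, 29, 58.
Repeated squaring: 30^1 ≡ 30, 30^2 ≡ 15, 30^4 ≡ 48, 30^8 ≡ 3, 30^16 ≡ 9, 30^32 ≡ 22 (mod 59).
Test 30^d mod 59 for each divisor d in increasing order:
30^1 ≡ 30
30^2 ≡ 15
30^29 = 30^16·30^8·30^4·30^1 ≡ 58
30^58 = 30^32·30^16·30^8·30^2 ≡ 1  ← first divisor giving 1
The order is 58.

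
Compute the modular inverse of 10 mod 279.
28

gcd(10, 279) = 1, so the inverse exists.
Extended Euclidean algorithm on (279, 10):
279 = 27 × 10 + 9  ⟹  9 = (1)·279 + (-27)·10
10 = 1 × 9 + 1  ⟹  1 = (-1)·279 + (28)·10
So (28)·10 ≡ 1 (mod 279), i.e. 10^(-1) ≡ 28 (mod 279).
Check: 10 × 28 = 280 ≡ 1 (mod 279)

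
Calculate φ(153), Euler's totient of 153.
96

153 = 3^2 × 17
φ(n) = n × ∏(1 - 1/p) for each prime p dividing n
φ(153) = 153 × (1 - 1/3) × (1 - 1/17) = 96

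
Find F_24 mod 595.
553

Matrix identity: Q^n = [[F_(n+1), F_n], [F_n, F_(n-1)]] with Q = [[1,1],[1,0]].
n = 24 = 11000₂. Square-and-multiply, entries mod 595:
Q^1 = [[1,1],[1,0]]
Q^3 = (Q^1)²·Q = [[3,2],[2,1]]
Q^6 = (Q^3)² = [[13,8],[8,5]]
Q^12 = (Q^6)² = [[233,144],[144,89]]
Q^24 = (Q^12)² = [[55,553],[553,97]]
F_24 mod 595 = Q^24[0][1] = 553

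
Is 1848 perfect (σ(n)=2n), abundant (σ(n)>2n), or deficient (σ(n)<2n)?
abundant

Proper divisors of 1848: sum = 1 + 2 + 3 + 4 + 6 + 7 + 8 + 11 + ... + 308 + 462 + 616 + 924 (31 divisors) = 3912
Since 3912 > 1848, 1848 is abundant.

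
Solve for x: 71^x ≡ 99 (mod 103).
31

Baby-step giant-step with step n = ⌈√103⌉ = 11.
Baby steps 71^j mod 103 (j:value) for j=0..10: 0:1, 1:71, 2:97, 3:89, 4:36, 5:84, 6:93, 7:11, 8:60, 9:37, 10:52.
Giant-step multiplier: 71^(-11) ≡ 71^(102-11) = 71^91 ≡ 45 (mod 103).
Giant steps γ_i = 99·45^i mod 103: γ_0=99, γ_1=26, γ_2=37 (in table at j=9).
x = i·n + j = 2·11 + 9 = 31.
Check: 71^31 ≡ 99 (mod 103).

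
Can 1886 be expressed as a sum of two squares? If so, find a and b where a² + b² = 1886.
Not possible

Factorization: 1886 = 2 × 23 × 41
By Fermat: n is sum of two squares iff every prime p ≡ 3 (mod 4) appears to even power.
Prime(s) ≡ 3 (mod 4) with odd exponent: [(23, 1)]
Therefore 1886 cannot be expressed as a² + b².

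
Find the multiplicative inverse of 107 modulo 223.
198

gcd(107, 223) = 1, so the inverse exists.
Extended Euclidean algorithm on (223, 107):
223 = 2 × 107 + 9  ⟹  9 = (1)·223 + (-2)·107
107 = 11 × 9 + 8  ⟹  8 = (-11)·223 + (23)·107
9 = 1 × 8 + 1  ⟹  1 = (12)·223 + (-25)·107
So (-25)·107 ≡ 1 (mod 223), i.e. 107^(-1) ≡ -25 ≡ 198 (mod 223).
Check: 107 × 198 = 21186 ≡ 1 (mod 223)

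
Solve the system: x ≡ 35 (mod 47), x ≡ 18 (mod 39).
1539

Using Chinese Remainder Theorem:
M = 47 × 39 = 1833
M1 = 39, M2 = 47
y1 = 39^(-1) mod 47 = 41
y2 = 47^(-1) mod 39 = 5
x = (35×39×41 + 18×47×5) mod 1833 = 1539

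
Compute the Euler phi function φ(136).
64

136 = 2^3 × 17
φ(n) = n × ∏(1 - 1/p) for each prime p dividing n
φ(136) = 136 × (1 - 1/2) × (1 - 1/17) = 64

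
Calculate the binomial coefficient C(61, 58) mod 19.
4

Using Lucas' theorem:
Write n=61 and k=58 in base 19:
n in base 19: [3, 4]
k in base 19: [3, 1]
C(61,58) mod 19 = ∏ C(n_i, k_i) mod 19
Digit binomials (mod 19): C(3,3) = 1; C(4,1) = 4
Product: 1 × 4 = 4 ≡ 4 (mod 19)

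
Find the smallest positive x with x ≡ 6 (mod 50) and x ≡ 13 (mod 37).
1456

Using Chinese Remainder Theorem:
M = 50 × 37 = 1850
M1 = 37, M2 = 50
y1 = 37^(-1) mod 50 = 23
y2 = 50^(-1) mod 37 = 20
x = (6×37×23 + 13×50×20) mod 1850 = 1456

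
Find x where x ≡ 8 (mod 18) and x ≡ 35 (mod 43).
422

Using Chinese Remainder Theorem:
M = 18 × 43 = 774
M1 = 43, M2 = 18
y1 = 43^(-1) mod 18 = 13
y2 = 18^(-1) mod 43 = 12
x = (8×43×13 + 35×18×12) mod 774 = 422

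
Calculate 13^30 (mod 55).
34

Repeated squaring. Binary of 30 = 11110.
13^1 ≡ 13 (mod 55); 13^2 ≡ 4 (mod 55); 13^4 ≡ 16 (mod 55); 13^8 ≡ 36 (mod 55); 13^16 ≡ 31 (mod 55)
13^30 = 13^2 × 13^4 × 13^8 × 13^16 ≡ 34 (mod 55)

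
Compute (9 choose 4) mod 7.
0

Using Lucas' theorem:
Write n=9 and k=4 in base 7:
n in base 7: [1, 2]
k in base 7: [0, 4]
C(9,4) mod 7 = ∏ C(n_i, k_i) mod 7
Digit binomials (mod 7): C(1,0) = 1; C(2,4) = 0 (k_i > n_i)
Product: 1 × 0 = 0 ≡ 0 (mod 7)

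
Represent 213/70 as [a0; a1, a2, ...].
[3; 23, 3]

Euclidean algorithm steps:
213 = 3 × 70 + 3
70 = 23 × 3 + 1
3 = 3 × 1 + 0
Continued fraction: [3; 23, 3]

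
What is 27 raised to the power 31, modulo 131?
129

Repeated squaring. Binary of 31 = 11111.
27^1 ≡ 27 (mod 131); 27^2 ≡ 74 (mod 131); 27^4 ≡ 105 (mod 131); 27^8 ≡ 21 (mod 131); 27^16 ≡ 48 (mod 131)
27^31 = 27^1 × 27^2 × 27^4 × 27^8 × 27^16 ≡ 129 (mod 131)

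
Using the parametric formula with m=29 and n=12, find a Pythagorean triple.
(697, 696, 985)

Euclid's formula: a = m² - n², b = 2mn, c = m² + n²
m = 29, n = 12
a = 29² - 12² = 841 - 144 = 697
b = 2 × 29 × 12 = 696
c = 29² + 12² = 841 + 144 = 985
Verification: 697² + 696² = 485809 + 484416 = 970225 = 985² ✓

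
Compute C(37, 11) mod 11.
3

Using Lucas' theorem:
Write n=37 and k=11 in base 11:
n in base 11: [3, 4]
k in base 11: [1, 0]
C(37,11) mod 11 = ∏ C(n_i, k_i) mod 11
Digit binomials (mod 11): C(3,1) = 3; C(4,0) = 1
Product: 3 × 1 = 3 ≡ 3 (mod 11)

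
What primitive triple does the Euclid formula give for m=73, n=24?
(4753, 3504, 5905)

Euclid's formula: a = m² - n², b = 2mn, c = m² + n²
m = 73, n = 24
a = 73² - 24² = 5329 - 576 = 4753
b = 2 × 73 × 24 = 3504
c = 73² + 24² = 5329 + 576 = 5905
Verification: 4753² + 3504² = 22591009 + 12278016 = 34869025 = 5905² ✓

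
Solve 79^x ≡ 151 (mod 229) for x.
44

Baby-step giant-step with step n = ⌈√229⌉ = 16.
Baby steps 79^j mod 229 (j:value) for j=0..15: 0:1, 1:79, 2:58, 3:2, 4:158, 5:116, 6:4, 7:87, 8:3, 9:8, 10:174, 11:6, 12:16, 13:119, 14:12, 15:32.
Giant-step multiplier: 79^(-16) ≡ 79^(228-16) = 79^212 ≡ 51 (mod 229).
Giant steps γ_i = 151·51^i mod 229: γ_0=151, γ_1=144, γ_2=16 (in table at j=12).
x = i·n + j = 2·16 + 12 = 44.
Check: 79^44 ≡ 151 (mod 229).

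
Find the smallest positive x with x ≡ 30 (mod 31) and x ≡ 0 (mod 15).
30

Using Chinese Remainder Theorem:
M = 31 × 15 = 465
M1 = 15, M2 = 31
y1 = 15^(-1) mod 31 = 29
y2 = 31^(-1) mod 15 = 1
x = (30×15×29 + 0×31×1) mod 465 = 30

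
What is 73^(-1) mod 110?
107

gcd(73, 110) = 1, so the inverse exists.
Extended Euclidean algorithm on (110, 73):
110 = 1 × 73 + 37  ⟹  37 = (1)·110 + (-1)·73
73 = 1 × 37 + 36  ⟹  36 = (-1)·110 + (2)·73
37 = 1 × 36 + 1  ⟹  1 = (2)·110 + (-3)·73
So (-3)·73 ≡ 1 (mod 110), i.e. 73^(-1) ≡ -3 ≡ 107 (mod 110).
Check: 73 × 107 = 7811 ≡ 1 (mod 110)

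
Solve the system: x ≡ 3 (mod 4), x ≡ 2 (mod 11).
35

Using Chinese Remainder Theorem:
M = 4 × 11 = 44
M1 = 11, M2 = 4
y1 = 11^(-1) mod 4 = 3
y2 = 4^(-1) mod 11 = 3
x = (3×11×3 + 2×4×3) mod 44 = 35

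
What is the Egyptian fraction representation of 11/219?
1/20 + 1/4380

Greedy algorithm:
11/219: ceiling(219/11) = 20, use 1/20
1/4380: ceiling(4380/1) = 4380, use 1/4380
Result: 11/219 = 1/20 + 1/4380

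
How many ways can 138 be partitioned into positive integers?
12292341831

p(n) counts ways to write n as a sum of positive integers (order ignored).
Euler's pentagonal recurrence: p(k) = p(k-1) + p(k-2) - p(k-5) - p(k-7) + p(k-12) + p(k-15) - ... (offsets j(3j∓1)/2, signs ++--, p(0)=1, p(<0)=0).
DP table for k = 0..137: p(0)=1, p(1)=1, p(2)=2, p(3)=3, p(4)=5, p(5)=7, p(6)=11, p(7)=15, p(8)=22, p(9)=30, p(10)=42, p(11)=56, p(12)=77, p(13)=101, p(14)=135, p(15)=176, p(16)=231, p(17)=297, p(18)=385, p(19)=490, p(20)=627, p(21)=792, p(22)=1002, p(23)=1255, p(24)=1575, p(25)=1958, p(26)=2436, p(27)=3010, p(28)=3718, p(29)=4565, p(30)=5604, p(31)=6842, p(32)=8349, p(33)=10143, p(34)=12310, p(35)=14883, p(36)=17977, p(37)=21637, p(38)=26015, p(39)=31185, p(40)=37338, p(41)=44583, p(42)=53174, p(43)=63261, p(44)=75175, p(45)=89134, p(46)=105558, p(47)=124754, p(48)=147273, p(49)=173525, p(50)=204226, p(51)=239943, p(52)=281589, p(53)=329931, p(54)=386155, p(55)=451276, p(56)=526823, p(57)=614154, p(58)=715220, p(59)=831820, p(60)=966467, p(61)=1121505, p(62)=1300156, p(63)=1505499, p(64)=1741630, p(65)=2012558, p(66)=2323520, p(67)=2679689, p(68)=3087735, p(69)=3554345, p(70)=4087968, p(71)=4697205, p(72)=5392783, p(73)=6185689, p(74)=7089500, p(75)=8118264, p(76)=9289091, p(77)=10619863, p(78)=12132164, p(79)=13848650, p(80)=15796476, p(81)=18004327, p(82)=20506255, p(83)=23338469, p(84)=26543660, p(85)=30167357, p(86)=34262962, p(87)=38887673, p(88)=44108109, p(89)=49995925, p(90)=56634173, p(91)=64112359, p(92)=72533807, p(93)=82010177, p(94)=92669720, p(95)=104651419, p(96)=118114304, p(97)=133230930, p(98)=150198136, p(99)=169229875, p(100)=190569292, p(101)=214481126, p(102)=241265379, p(103)=271248950, p(104)=304801365, p(105)=342325709, p(106)=384276336, p(107)=431149389, p(108)=483502844, p(109)=541946240, p(110)=607163746, p(111)=679903203, p(112)=761002156, p(113)=851376628, p(114)=952050665, p(115)=1064144451, p(116)=1188908248, p(117)=1327710076, p(118)=1482074143, p(119)=1653668665, p(120)=1844349560, p(121)=2056148051, p(122)=2291320912, p(123)=2552338241, p(124)=2841940500, p(125)=3163127352, p(126)=3519222692, p(127)=3913864295, p(128)=4351078600, p(129)=4835271870, p(130)=5371315400, p(131)=5964539504, p(132)=6620830889, p(133)=7346629512, p(134)=8149040695, p(135)=9035836076, p(136)=10015581680, p(137)=11097645016.
Final step: p(138) = p(137) + p(136) - p(133) - p(131) + p(126) + p(123) - p(116) - p(112) + p(103) + p(98) - p(87) - p(81) + p(68) + p(61) - p(46) - p(38) + p(21) + p(12)
= 11097645016 + 10015581680 - 7346629512 - 5964539504 + 3519222692 + 2552338241 - 1188908248 - 761002156 + 271248950 + 150198136 - 38887673 - 18004327 + 3087735 + 1121505 - 105558 - 26015 + 792 + 77
= 12292341831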